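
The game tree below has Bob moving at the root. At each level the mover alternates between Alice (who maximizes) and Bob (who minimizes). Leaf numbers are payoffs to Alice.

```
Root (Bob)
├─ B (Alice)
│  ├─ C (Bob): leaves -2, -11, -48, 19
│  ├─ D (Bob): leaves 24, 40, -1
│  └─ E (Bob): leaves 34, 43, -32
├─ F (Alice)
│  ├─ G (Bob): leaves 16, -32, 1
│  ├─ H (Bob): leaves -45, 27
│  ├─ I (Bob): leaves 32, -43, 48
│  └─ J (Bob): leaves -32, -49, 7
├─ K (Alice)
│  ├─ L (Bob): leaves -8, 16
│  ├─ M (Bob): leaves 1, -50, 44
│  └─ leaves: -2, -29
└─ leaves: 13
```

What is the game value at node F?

G: min(16, -32, 1) = -32
H: min(-45, 27) = -45
I: min(32, -43, 48) = -43
J: min(-32, -49, 7) = -49
F: max(-32, -45, -43, -49) = -32

-32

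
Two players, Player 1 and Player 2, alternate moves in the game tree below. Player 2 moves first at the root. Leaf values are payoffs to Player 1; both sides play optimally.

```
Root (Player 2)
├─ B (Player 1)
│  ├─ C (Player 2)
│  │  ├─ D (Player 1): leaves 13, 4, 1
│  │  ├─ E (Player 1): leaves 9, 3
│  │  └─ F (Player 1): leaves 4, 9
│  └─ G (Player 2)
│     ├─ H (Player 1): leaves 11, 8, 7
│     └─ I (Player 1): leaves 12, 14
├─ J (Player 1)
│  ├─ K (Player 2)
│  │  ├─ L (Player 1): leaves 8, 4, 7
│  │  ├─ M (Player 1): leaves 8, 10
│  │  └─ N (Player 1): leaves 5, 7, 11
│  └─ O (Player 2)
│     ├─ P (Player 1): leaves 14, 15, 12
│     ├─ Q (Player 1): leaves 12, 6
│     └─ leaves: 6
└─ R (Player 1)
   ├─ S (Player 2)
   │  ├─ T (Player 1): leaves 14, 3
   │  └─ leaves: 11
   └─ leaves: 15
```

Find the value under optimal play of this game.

D (Player 1): max(13, 4, 1) = 13
E (Player 1): max(9, 3) = 9
F (Player 1): max(4, 9) = 9
C (Player 2): min(13, 9, 9) = 9
H (Player 1): max(11, 8, 7) = 11
I (Player 1): max(12, 14) = 14
G (Player 2): min(11, 14) = 11
B (Player 1): max(9, 11) = 11
L (Player 1): max(8, 4, 7) = 8
M (Player 1): max(8, 10) = 10
N (Player 1): max(5, 7, 11) = 11
K (Player 2): min(8, 10, 11) = 8
P (Player 1): max(14, 15, 12) = 15
Q (Player 1): max(12, 6) = 12
O (Player 2): min(15, 12, 6) = 6
J (Player 1): max(8, 6) = 8
T (Player 1): max(14, 3) = 14
S (Player 2): min(14, 11) = 11
R (Player 1): max(11, 15) = 15
Root (Player 2): min(11, 8, 15) = 8

8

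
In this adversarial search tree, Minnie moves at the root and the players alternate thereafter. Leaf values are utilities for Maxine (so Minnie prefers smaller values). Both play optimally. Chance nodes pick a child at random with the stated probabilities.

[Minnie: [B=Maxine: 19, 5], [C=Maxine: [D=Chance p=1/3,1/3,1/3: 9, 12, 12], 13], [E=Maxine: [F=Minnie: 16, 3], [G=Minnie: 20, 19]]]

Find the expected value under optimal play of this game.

13

B (Maxine): max(19, 5) = 19
D (Chance): 1/3·9 + 1/3·12 + 1/3·12 = 11
C (Maxine): max(11, 13) = 13
F (Minnie): min(16, 3) = 3
G (Minnie): min(20, 19) = 19
E (Maxine): max(3, 19) = 19
Root (Minnie): min(19, 13, 19) = 13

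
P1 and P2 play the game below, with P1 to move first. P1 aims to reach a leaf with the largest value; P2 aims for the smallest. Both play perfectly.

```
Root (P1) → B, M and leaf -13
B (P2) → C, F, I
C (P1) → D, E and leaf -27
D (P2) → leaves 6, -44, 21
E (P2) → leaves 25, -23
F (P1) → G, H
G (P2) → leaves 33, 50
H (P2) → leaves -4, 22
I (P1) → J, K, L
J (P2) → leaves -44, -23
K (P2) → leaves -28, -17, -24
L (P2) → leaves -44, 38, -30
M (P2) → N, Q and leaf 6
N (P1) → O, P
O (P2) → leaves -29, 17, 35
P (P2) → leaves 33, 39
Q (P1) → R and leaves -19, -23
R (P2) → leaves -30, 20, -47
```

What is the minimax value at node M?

O: min(-29, 17, 35) = -29
P: min(33, 39) = 33
N: max(-29, 33) = 33
R: min(-30, 20, -47) = -47
Q: max(-47, -19, -23) = -19
M: min(33, -19, 6) = -19

-19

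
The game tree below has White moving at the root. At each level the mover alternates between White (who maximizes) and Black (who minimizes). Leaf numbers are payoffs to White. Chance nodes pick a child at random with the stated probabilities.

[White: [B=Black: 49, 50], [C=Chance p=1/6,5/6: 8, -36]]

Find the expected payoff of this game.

49

B (Black): min(49, 50) = 49
C (Chance): 1/6·8 + 5/6·-36 = -28.67
Root (White): max(49, -28.67) = 49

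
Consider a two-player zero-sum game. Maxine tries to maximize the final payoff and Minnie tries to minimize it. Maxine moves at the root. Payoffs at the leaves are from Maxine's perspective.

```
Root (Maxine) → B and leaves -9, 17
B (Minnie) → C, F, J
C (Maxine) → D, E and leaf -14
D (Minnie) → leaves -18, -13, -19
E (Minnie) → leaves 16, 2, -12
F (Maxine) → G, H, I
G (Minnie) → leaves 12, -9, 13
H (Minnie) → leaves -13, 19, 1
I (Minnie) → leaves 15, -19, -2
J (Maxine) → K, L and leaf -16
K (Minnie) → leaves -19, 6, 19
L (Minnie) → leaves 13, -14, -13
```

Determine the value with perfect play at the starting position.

17

D (Minnie): min(-18, -13, -19) = -19
E (Minnie): min(16, 2, -12) = -12
C (Maxine): max(-19, -12, -14) = -12
G (Minnie): min(12, -9, 13) = -9
H (Minnie): min(-13, 19, 1) = -13
I (Minnie): min(15, -19, -2) = -19
F (Maxine): max(-9, -13, -19) = -9
K (Minnie): min(-19, 6, 19) = -19
L (Minnie): min(13, -14, -13) = -14
J (Maxine): max(-19, -14, -16) = -14
B (Minnie): min(-12, -9, -14) = -14
Root (Maxine): max(-14, -9, 17) = 17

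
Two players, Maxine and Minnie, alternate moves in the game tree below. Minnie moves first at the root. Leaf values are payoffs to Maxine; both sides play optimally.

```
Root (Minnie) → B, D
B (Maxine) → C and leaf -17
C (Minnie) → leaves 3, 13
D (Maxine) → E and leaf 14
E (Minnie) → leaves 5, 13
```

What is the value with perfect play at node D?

E: min(5, 13) = 5
D: max(5, 14) = 14

14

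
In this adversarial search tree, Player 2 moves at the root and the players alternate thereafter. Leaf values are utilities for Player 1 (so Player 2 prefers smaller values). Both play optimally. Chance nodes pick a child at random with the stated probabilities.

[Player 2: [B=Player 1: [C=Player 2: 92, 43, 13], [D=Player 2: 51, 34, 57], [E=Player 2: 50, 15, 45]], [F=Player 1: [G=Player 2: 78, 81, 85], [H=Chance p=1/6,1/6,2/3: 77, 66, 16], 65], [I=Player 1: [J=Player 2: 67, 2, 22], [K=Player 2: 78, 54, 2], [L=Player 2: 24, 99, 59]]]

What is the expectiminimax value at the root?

24

C (Player 2): min(92, 43, 13) = 13
D (Player 2): min(51, 34, 57) = 34
E (Player 2): min(50, 15, 45) = 15
B (Player 1): max(13, 34, 15) = 34
G (Player 2): min(78, 81, 85) = 78
H (Chance): 1/6·77 + 1/6·66 + 2/3·16 = 34.5
F (Player 1): max(78, 34.5, 65) = 78
J (Player 2): min(67, 2, 22) = 2
K (Player 2): min(78, 54, 2) = 2
L (Player 2): min(24, 99, 59) = 24
I (Player 1): max(2, 2, 24) = 24
Root (Player 2): min(34, 78, 24) = 24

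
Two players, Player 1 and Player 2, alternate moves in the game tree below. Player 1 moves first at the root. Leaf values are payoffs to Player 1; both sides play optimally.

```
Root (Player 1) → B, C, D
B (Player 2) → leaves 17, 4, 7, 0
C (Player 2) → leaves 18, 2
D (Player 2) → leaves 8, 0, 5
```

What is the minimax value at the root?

B (Player 2): min(17, 4, 7, 0) = 0
C (Player 2): min(18, 2) = 2
D (Player 2): min(8, 0, 5) = 0
Root (Player 1): max(0, 2, 0) = 2

2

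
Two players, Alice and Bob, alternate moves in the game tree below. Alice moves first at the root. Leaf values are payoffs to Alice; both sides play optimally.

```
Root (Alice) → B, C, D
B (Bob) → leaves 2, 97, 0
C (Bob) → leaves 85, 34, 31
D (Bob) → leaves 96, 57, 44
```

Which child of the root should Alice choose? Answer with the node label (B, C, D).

D

B (Bob): min(2, 97, 0) = 0
C (Bob): min(85, 34, 31) = 31
D (Bob): min(96, 57, 44) = 44
Root (Alice): max(0, 31, 44) = 44
Alice picks the child with the highest value: D (value 44).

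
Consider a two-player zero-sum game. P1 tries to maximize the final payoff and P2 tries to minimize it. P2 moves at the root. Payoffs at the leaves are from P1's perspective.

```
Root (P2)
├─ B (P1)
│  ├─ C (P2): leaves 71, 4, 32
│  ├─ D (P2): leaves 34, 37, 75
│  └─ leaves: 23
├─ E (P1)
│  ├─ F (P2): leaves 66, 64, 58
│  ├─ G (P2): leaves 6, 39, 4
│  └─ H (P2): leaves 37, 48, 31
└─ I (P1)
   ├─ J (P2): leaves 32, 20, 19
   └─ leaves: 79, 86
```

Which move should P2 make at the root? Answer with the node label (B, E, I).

B

C (P2): min(71, 4, 32) = 4
D (P2): min(34, 37, 75) = 34
B (P1): max(4, 34, 23) = 34
F (P2): min(66, 64, 58) = 58
G (P2): min(6, 39, 4) = 4
H (P2): min(37, 48, 31) = 31
E (P1): max(58, 4, 31) = 58
J (P2): min(32, 20, 19) = 19
I (P1): max(19, 79, 86) = 86
Root (P2): min(34, 58, 86) = 34
P2 picks the child with the lowest value: B (value 34).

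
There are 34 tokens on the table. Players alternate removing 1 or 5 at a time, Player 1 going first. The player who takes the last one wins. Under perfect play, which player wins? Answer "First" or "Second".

Positions where the player to move wins (W) vs loses (L):
i:   0  1  2  3  4  5  6  7  8  9 10 11 12 13 14 15 16 17 18 19 20 21 22 23 24 25 26 27 28 29 30 31 32 33 34
     L  W  L  W  L  W  L  W  L  W  L  W  L  W  L  W  L  W  L  W  L  W  L  W  L  W  L  W  L  W  L  W  L  W  L
Position 34 is L, so the second player wins.

Second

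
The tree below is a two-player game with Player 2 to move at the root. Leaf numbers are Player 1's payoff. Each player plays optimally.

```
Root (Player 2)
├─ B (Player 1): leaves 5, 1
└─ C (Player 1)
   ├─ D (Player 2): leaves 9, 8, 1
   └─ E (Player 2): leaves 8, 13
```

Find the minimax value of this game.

5

B (Player 1): max(5, 1) = 5
D (Player 2): min(9, 8, 1) = 1
E (Player 2): min(8, 13) = 8
C (Player 1): max(1, 8) = 8
Root (Player 2): min(5, 8) = 5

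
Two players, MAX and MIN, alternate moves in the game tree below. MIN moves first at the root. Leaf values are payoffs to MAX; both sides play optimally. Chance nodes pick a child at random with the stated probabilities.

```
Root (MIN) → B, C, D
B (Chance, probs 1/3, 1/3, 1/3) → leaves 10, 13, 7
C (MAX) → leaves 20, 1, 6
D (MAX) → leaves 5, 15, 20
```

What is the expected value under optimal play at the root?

B (Chance): 1/3·10 + 1/3·13 + 1/3·7 = 10
C (MAX): max(20, 1, 6) = 20
D (MAX): max(5, 15, 20) = 20
Root (MIN): min(10, 20, 20) = 10

10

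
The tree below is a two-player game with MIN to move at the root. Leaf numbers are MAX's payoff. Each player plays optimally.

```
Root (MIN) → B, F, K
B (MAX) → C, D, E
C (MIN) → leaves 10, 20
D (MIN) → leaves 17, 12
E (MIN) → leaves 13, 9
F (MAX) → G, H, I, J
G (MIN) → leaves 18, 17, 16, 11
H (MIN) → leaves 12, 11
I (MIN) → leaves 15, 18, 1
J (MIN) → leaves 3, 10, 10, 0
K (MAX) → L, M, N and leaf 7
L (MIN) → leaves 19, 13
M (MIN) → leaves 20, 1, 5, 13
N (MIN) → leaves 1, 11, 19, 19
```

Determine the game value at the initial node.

C (MIN): min(10, 20) = 10
D (MIN): min(17, 12) = 12
E (MIN): min(13, 9) = 9
B (MAX): max(10, 12, 9) = 12
G (MIN): min(18, 17, 16, 11) = 11
H (MIN): min(12, 11) = 11
I (MIN): min(15, 18, 1) = 1
J (MIN): min(3, 10, 10, 0) = 0
F (MAX): max(11, 11, 1, 0) = 11
L (MIN): min(19, 13) = 13
M (MIN): min(20, 1, 5, 13) = 1
N (MIN): min(1, 11, 19, 19) = 1
K (MAX): max(13, 1, 1, 7) = 13
Root (MIN): min(12, 11, 13) = 11

11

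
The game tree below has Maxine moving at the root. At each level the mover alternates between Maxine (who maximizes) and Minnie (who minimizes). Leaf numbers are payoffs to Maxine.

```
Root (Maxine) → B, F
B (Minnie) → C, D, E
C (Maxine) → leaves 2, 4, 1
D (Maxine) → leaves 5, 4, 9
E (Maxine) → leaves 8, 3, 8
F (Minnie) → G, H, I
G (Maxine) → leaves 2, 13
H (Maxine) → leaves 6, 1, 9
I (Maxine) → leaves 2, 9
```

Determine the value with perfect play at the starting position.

C (Maxine): max(2, 4, 1) = 4
D (Maxine): max(5, 4, 9) = 9
E (Maxine): max(8, 3, 8) = 8
B (Minnie): min(4, 9, 8) = 4
G (Maxine): max(2, 13) = 13
H (Maxine): max(6, 1, 9) = 9
I (Maxine): max(2, 9) = 9
F (Minnie): min(13, 9, 9) = 9
Root (Maxine): max(4, 9) = 9

9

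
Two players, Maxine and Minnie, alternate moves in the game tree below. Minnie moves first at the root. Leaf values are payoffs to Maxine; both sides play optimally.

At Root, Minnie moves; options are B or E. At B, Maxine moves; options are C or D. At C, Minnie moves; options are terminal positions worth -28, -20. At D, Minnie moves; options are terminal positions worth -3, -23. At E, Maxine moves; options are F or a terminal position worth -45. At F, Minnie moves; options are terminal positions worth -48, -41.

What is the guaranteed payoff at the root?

-45

C (Minnie): min(-28, -20) = -28
D (Minnie): min(-3, -23) = -23
B (Maxine): max(-28, -23) = -23
F (Minnie): min(-48, -41) = -48
E (Maxine): max(-48, -45) = -45
Root (Minnie): min(-23, -45) = -45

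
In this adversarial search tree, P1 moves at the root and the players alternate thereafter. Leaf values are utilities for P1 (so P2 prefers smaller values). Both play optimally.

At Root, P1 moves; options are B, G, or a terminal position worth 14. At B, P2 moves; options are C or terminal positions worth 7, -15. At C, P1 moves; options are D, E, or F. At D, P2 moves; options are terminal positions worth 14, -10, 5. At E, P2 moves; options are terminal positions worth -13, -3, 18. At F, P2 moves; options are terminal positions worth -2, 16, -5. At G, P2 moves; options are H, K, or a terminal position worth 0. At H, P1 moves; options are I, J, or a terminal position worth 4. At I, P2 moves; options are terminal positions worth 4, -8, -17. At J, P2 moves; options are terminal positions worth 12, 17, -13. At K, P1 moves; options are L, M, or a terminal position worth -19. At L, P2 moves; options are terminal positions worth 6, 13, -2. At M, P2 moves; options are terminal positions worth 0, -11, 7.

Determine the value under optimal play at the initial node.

D (P2): min(14, -10, 5) = -10
E (P2): min(-13, -3, 18) = -13
F (P2): min(-2, 16, -5) = -5
C (P1): max(-10, -13, -5) = -5
B (P2): min(-5, 7, -15) = -15
I (P2): min(4, -8, -17) = -17
J (P2): min(12, 17, -13) = -13
H (P1): max(-17, -13, 4) = 4
L (P2): min(6, 13, -2) = -2
M (P2): min(0, -11, 7) = -11
K (P1): max(-2, -11, -19) = -2
G (P2): min(4, -2, 0) = -2
Root (P1): max(-15, -2, 14) = 14

14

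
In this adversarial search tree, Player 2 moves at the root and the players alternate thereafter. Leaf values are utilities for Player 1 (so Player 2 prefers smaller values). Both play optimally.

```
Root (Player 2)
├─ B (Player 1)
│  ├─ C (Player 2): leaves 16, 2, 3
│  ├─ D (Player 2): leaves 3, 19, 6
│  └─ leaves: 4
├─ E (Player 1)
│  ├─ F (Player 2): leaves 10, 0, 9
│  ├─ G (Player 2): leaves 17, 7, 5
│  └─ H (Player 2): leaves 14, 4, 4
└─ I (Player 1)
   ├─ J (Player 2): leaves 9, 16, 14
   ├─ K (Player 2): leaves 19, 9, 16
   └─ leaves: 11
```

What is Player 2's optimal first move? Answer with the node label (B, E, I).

B

C (Player 2): min(16, 2, 3) = 2
D (Player 2): min(3, 19, 6) = 3
B (Player 1): max(2, 3, 4) = 4
F (Player 2): min(10, 0, 9) = 0
G (Player 2): min(17, 7, 5) = 5
H (Player 2): min(14, 4, 4) = 4
E (Player 1): max(0, 5, 4) = 5
J (Player 2): min(9, 16, 14) = 9
K (Player 2): min(19, 9, 16) = 9
I (Player 1): max(9, 9, 11) = 11
Root (Player 2): min(4, 5, 11) = 4
Player 2 picks the child with the lowest value: B (value 4).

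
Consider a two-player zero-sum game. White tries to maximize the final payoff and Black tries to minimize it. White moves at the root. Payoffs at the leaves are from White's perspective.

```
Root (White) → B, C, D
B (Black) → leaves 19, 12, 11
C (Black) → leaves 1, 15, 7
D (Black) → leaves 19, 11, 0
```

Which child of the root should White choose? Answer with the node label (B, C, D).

B (Black): min(19, 12, 11) = 11
C (Black): min(1, 15, 7) = 1
D (Black): min(19, 11, 0) = 0
Root (White): max(11, 1, 0) = 11
White picks the child with the highest value: B (value 11).

B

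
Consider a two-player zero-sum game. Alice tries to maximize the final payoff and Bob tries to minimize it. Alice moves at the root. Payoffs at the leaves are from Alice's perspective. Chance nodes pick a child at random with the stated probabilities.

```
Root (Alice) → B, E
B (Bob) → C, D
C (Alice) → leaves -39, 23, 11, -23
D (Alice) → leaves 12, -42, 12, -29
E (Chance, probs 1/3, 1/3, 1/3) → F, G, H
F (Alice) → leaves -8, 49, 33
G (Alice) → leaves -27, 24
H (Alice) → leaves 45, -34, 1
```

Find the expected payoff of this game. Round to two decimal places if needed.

39.33

C (Alice): max(-39, 23, 11, -23) = 23
D (Alice): max(12, -42, 12, -29) = 12
B (Bob): min(23, 12) = 12
F (Alice): max(-8, 49, 33) = 49
G (Alice): max(-27, 24) = 24
H (Alice): max(45, -34, 1) = 45
E (Chance): 1/3·49 + 1/3·24 + 1/3·45 = 39.33
Root (Alice): max(12, 39.33) = 39.33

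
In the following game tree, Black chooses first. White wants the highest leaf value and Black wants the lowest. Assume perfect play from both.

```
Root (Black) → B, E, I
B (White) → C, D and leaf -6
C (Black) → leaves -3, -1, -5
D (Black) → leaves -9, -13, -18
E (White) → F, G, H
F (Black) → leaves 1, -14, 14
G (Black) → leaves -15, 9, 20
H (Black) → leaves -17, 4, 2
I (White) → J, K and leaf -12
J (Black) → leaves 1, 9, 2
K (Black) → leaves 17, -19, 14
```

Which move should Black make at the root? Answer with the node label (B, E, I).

C (Black): min(-3, -1, -5) = -5
D (Black): min(-9, -13, -18) = -18
B (White): max(-5, -18, -6) = -5
F (Black): min(1, -14, 14) = -14
G (Black): min(-15, 9, 20) = -15
H (Black): min(-17, 4, 2) = -17
E (White): max(-14, -15, -17) = -14
J (Black): min(1, 9, 2) = 1
K (Black): min(17, -19, 14) = -19
I (White): max(1, -19, -12) = 1
Root (Black): min(-5, -14, 1) = -14
Black picks the child with the lowest value: E (value -14).

E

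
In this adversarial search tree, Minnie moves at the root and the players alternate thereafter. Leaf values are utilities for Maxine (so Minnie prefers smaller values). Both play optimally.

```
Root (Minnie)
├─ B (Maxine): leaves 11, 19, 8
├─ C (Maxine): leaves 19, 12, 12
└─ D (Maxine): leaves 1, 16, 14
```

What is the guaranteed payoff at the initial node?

16

B (Maxine): max(11, 19, 8) = 19
C (Maxine): max(19, 12, 12) = 19
D (Maxine): max(1, 16, 14) = 16
Root (Minnie): min(19, 19, 16) = 16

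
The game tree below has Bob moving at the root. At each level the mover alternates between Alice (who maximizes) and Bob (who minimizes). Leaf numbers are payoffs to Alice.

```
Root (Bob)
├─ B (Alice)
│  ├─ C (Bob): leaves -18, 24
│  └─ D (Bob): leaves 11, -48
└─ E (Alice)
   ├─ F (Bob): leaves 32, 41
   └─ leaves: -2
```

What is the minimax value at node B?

C: min(-18, 24) = -18
D: min(11, -48) = -48
B: max(-18, -48) = -18

-18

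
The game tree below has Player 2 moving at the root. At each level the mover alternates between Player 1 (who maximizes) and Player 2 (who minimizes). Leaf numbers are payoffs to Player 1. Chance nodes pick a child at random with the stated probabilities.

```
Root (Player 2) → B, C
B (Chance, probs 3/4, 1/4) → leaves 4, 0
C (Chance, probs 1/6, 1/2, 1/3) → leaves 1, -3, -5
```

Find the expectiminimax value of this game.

B (Chance): 3/4·4 + 1/4·0 = 3
C (Chance): 1/6·1 + 1/2·-3 + 1/3·-5 = -3
Root (Player 2): min(3, -3) = -3

-3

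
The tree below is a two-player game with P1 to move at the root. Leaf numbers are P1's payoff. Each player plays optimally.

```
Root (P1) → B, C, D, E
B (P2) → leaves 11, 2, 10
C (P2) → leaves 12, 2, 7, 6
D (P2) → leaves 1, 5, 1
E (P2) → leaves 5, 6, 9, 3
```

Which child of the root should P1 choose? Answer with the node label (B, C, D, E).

E

B (P2): min(11, 2, 10) = 2
C (P2): min(12, 2, 7, 6) = 2
D (P2): min(1, 5, 1) = 1
E (P2): min(5, 6, 9, 3) = 3
Root (P1): max(2, 2, 1, 3) = 3
P1 picks the child with the highest value: E (value 3).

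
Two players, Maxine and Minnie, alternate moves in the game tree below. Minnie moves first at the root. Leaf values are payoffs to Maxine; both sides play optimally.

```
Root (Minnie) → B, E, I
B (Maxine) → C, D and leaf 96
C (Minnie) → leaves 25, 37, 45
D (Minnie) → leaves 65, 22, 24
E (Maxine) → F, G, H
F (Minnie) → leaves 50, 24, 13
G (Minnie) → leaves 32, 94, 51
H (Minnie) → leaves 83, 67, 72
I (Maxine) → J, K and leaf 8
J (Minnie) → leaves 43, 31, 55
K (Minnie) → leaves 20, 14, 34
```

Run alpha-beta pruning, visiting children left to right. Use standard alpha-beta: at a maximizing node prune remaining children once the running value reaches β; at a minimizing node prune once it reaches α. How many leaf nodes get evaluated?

C [α=-∞,β=+∞]: v=25
D [α=25,β=+∞]: v=22 after child 2 ≤ α → α-cutoff, skip 1
B [α=-∞,β=+∞]: v=96
F [α=-∞,β=96]: v=13
G [α=13,β=96]: v=32
H [α=32,β=96]: v=67
E [α=-∞,β=96]: v=67
J [α=-∞,β=67]: v=31
K [α=31,β=67]: v=20 after child 1 ≤ α → α-cutoff, skip 2
I [α=-∞,β=67]: v=31
Root [α=-∞,β=+∞]: v=31
Leaves evaluated: 20 of 23.

20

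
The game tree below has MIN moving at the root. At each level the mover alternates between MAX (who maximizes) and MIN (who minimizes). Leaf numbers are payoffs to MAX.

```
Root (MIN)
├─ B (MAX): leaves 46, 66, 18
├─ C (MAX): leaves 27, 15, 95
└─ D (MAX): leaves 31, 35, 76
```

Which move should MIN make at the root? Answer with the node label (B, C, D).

B (MAX): max(46, 66, 18) = 66
C (MAX): max(27, 15, 95) = 95
D (MAX): max(31, 35, 76) = 76
Root (MIN): min(66, 95, 76) = 66
MIN picks the child with the lowest value: B (value 66).

B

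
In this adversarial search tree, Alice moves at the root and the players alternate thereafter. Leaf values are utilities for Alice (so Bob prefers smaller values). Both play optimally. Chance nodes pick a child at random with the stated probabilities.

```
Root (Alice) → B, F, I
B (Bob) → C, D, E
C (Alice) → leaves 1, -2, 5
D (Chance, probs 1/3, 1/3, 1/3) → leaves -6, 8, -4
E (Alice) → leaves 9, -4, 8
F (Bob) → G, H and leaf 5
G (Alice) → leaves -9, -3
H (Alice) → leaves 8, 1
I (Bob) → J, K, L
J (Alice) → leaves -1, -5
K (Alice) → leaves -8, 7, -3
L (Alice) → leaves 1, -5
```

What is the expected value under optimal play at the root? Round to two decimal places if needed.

C (Alice): max(1, -2, 5) = 5
D (Chance): 1/3·-6 + 1/3·8 + 1/3·-4 = -0.67
E (Alice): max(9, -4, 8) = 9
B (Bob): min(5, -0.67, 9) = -0.67
G (Alice): max(-9, -3) = -3
H (Alice): max(8, 1) = 8
F (Bob): min(-3, 8, 5) = -3
J (Alice): max(-1, -5) = -1
K (Alice): max(-8, 7, -3) = 7
L (Alice): max(1, -5) = 1
I (Bob): min(-1, 7, 1) = -1
Root (Alice): max(-0.67, -3, -1) = -0.67

-0.67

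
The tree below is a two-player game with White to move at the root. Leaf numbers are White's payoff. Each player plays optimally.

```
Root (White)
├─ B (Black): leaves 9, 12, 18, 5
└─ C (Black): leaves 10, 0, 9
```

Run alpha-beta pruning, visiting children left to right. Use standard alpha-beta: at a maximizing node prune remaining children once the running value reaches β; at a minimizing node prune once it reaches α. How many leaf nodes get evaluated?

B [α=-∞,β=+∞]: v=5
C [α=5,β=+∞]: v=0 after child 2 ≤ α → α-cutoff, skip 1
Root [α=-∞,β=+∞]: v=5
Leaves evaluated: 6 of 7.

6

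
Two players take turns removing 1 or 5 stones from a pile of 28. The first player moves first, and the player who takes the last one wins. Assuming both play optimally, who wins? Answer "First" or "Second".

Second

i:   0  1  2  3  4  5  6  7  8  9 10 11 12 13 14 15 16 17 18 19 20 21 22 23 24 25 26 27 28
     L  W  L  W  L  W  L  W  L  W  L  W  L  W  L  W  L  W  L  W  L  W  L  W  L  W  L  W  L
Position 28 is L, so the second player wins.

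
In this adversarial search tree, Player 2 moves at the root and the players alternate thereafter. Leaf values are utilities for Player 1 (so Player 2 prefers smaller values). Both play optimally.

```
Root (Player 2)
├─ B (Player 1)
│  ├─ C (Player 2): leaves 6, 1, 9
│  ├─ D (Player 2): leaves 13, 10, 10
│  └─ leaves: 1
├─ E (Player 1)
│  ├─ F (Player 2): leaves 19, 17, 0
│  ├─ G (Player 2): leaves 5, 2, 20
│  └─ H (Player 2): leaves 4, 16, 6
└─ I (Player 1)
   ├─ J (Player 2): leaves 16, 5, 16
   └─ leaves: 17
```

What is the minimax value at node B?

10

C: min(6, 1, 9) = 1
D: min(13, 10, 10) = 10
B: max(1, 10, 1) = 10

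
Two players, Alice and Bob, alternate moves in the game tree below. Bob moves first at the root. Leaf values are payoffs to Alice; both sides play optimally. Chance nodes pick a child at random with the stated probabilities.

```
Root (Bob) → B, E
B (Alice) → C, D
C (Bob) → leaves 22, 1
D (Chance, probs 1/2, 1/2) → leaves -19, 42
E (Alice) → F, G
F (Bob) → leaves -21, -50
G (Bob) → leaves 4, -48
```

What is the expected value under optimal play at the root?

C (Bob): min(22, 1) = 1
D (Chance): 1/2·-19 + 1/2·42 = 11.5
B (Alice): max(1, 11.5) = 11.5
F (Bob): min(-21, -50) = -50
G (Bob): min(4, -48) = -48
E (Alice): max(-50, -48) = -48
Root (Bob): min(11.5, -48) = -48

-48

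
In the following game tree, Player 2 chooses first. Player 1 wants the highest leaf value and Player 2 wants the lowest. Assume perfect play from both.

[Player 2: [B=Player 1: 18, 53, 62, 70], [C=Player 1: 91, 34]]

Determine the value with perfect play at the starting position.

70

B (Player 1): max(18, 53, 62, 70) = 70
C (Player 1): max(91, 34) = 91
Root (Player 2): min(70, 91) = 70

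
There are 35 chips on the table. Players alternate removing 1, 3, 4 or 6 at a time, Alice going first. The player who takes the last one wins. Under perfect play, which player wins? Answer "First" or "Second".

W/L table (W = player to move can force a win):
i:   0  1  2  3  4  5  6  7  8  9 10 11 12 13 14 15 16 17 18 19 20 21 22 23 24 25 26 27 28 29 30 31 32 33 34 35
     L  W  L  W  W  W  W  L  W  L  W  W  W  W  L  W  L  W  W  W  W  L  W  L  W  W  W  W  L  W  L  W  W  W  W  L
Position 35 is L, so the second player wins.

Second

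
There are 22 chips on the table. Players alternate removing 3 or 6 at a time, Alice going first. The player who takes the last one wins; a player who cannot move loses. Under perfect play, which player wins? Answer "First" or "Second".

W/L table (W = player to move can force a win):
i:   0  1  2  3  4  5  6  7  8  9 10 11 12 13 14 15 16 17 18 19 20 21 22
     L  L  L  W  W  W  W  W  W  L  L  L  W  W  W  W  W  W  L  L  L  W  W
Position 22 is W, so the first player wins.

First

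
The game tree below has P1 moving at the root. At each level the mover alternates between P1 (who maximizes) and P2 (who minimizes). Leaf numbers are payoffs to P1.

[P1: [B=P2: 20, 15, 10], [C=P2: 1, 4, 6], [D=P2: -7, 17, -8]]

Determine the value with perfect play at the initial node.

10

B (P2): min(20, 15, 10) = 10
C (P2): min(1, 4, 6) = 1
D (P2): min(-7, 17, -8) = -8
Root (P1): max(10, 1, -8) = 10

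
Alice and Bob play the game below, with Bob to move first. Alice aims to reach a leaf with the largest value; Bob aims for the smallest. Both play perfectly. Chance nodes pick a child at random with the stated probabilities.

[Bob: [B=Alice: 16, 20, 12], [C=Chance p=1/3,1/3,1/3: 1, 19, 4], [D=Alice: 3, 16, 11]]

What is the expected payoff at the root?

8

B (Alice): max(16, 20, 12) = 20
C (Chance): 1/3·1 + 1/3·19 + 1/3·4 = 8
D (Alice): max(3, 16, 11) = 16
Root (Bob): min(20, 8, 16) = 8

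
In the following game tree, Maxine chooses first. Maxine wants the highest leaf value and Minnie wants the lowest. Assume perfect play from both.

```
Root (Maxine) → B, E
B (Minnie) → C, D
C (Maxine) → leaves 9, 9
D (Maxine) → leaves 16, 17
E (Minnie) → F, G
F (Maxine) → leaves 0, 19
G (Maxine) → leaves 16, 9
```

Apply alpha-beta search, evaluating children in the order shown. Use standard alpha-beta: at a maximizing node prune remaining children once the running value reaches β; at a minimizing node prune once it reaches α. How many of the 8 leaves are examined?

C [α=-∞,β=+∞]: v=9
D [α=-∞,β=9]: v=16 after child 1 ≥ β → β-cutoff, skip 1
B [α=-∞,β=+∞]: v=9
F [α=9,β=+∞]: v=19
G [α=9,β=19]: v=16
E [α=9,β=+∞]: v=16
Root [α=-∞,β=+∞]: v=16
Leaves evaluated: 7 of 8.

7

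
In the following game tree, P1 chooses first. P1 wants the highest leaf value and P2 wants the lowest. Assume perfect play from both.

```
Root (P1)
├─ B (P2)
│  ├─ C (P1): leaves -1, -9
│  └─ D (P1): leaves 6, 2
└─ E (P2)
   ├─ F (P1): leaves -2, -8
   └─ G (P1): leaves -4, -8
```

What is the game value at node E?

-4

F: max(-2, -8) = -2
G: max(-4, -8) = -4
E: min(-2, -4) = -4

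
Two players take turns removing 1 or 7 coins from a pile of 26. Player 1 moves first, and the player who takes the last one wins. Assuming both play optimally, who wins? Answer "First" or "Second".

Second

Mark each pile size as W (mover wins) or L (mover loses):
i:   0  1  2  3  4  5  6  7  8  9 10 11 12 13 14 15 16 17 18 19 20 21 22 23 24 25 26
     L  W  L  W  L  W  L  W  L  W  L  W  L  W  L  W  L  W  L  W  L  W  L  W  L  W  L
Position 26 is L, so the second player wins.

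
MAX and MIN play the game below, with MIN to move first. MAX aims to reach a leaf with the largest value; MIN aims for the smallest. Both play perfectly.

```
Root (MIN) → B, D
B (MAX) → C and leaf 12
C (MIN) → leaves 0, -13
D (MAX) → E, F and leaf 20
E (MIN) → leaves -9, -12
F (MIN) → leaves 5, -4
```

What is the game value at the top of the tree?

12

C (MIN): min(0, -13) = -13
B (MAX): max(-13, 12) = 12
E (MIN): min(-9, -12) = -12
F (MIN): min(5, -4) = -4
D (MAX): max(-12, -4, 20) = 20
Root (MIN): min(12, 20) = 12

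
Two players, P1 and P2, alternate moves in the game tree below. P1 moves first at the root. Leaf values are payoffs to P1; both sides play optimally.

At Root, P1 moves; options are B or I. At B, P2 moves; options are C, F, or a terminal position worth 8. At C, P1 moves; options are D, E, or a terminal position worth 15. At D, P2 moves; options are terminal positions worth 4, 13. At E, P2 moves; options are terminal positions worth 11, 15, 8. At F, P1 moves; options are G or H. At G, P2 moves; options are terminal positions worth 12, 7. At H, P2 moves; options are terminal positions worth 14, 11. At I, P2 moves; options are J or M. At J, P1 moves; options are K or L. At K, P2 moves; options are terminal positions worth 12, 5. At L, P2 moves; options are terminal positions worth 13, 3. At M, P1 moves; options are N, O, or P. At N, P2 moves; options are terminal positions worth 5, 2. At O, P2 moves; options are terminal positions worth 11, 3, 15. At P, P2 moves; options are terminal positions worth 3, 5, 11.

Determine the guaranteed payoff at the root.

D (P2): min(4, 13) = 4
E (P2): min(11, 15, 8) = 8
C (P1): max(4, 8, 15) = 15
G (P2): min(12, 7) = 7
H (P2): min(14, 11) = 11
F (P1): max(7, 11) = 11
B (P2): min(15, 11, 8) = 8
K (P2): min(12, 5) = 5
L (P2): min(13, 3) = 3
J (P1): max(5, 3) = 5
N (P2): min(5, 2) = 2
O (P2): min(11, 3, 15) = 3
P (P2): min(3, 5, 11) = 3
M (P1): max(2, 3, 3) = 3
I (P2): min(5, 3) = 3
Root (P1): max(8, 3) = 8

8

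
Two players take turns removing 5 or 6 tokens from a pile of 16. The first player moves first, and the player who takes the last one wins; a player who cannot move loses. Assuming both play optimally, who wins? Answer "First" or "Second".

First

Positions where the player to move wins (W) vs loses (L):
i:   0  1  2  3  4  5  6  7  8  9 10 11 12 13 14 15 16
     L  L  L  L  L  W  W  W  W  W  W  L  L  L  L  L  W
Position 16 is W, so the first player wins.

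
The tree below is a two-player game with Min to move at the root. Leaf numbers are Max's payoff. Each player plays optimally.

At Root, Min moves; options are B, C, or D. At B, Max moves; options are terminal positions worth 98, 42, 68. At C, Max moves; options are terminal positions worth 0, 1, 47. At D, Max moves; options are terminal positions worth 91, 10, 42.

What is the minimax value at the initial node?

B (Max): max(98, 42, 68) = 98
C (Max): max(0, 1, 47) = 47
D (Max): max(91, 10, 42) = 91
Root (Min): min(98, 47, 91) = 47

47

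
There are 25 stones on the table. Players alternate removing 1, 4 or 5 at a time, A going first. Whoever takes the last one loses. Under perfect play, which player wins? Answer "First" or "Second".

Second

i:   0  1  2  3  4  5  6  7  8  9 10 11 12 13 14 15 16 17 18 19 20 21 22 23 24 25
     W  L  W  L  W  W  W  W  W  L  W  L  W  W  W  W  W  L  W  L  W  W  W  W  W  L
Position 25 is L, so the second player wins.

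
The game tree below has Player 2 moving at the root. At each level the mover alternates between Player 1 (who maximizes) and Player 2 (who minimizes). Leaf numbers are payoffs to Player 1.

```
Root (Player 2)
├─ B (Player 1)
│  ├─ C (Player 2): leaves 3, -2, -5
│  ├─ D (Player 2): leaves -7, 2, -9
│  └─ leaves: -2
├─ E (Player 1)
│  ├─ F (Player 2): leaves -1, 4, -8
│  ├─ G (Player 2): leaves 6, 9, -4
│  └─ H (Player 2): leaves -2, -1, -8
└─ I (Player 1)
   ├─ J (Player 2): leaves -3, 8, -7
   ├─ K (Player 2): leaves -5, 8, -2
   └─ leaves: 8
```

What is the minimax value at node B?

C: min(3, -2, -5) = -5
D: min(-7, 2, -9) = -9
B: max(-5, -9, -2) = -2

-2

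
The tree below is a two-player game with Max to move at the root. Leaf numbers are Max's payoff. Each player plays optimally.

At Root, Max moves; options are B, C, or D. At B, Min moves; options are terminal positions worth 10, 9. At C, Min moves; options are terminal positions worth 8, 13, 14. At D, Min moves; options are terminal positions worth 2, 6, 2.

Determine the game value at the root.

9

B (Min): min(10, 9) = 9
C (Min): min(8, 13, 14) = 8
D (Min): min(2, 6, 2) = 2
Root (Max): max(9, 8, 2) = 9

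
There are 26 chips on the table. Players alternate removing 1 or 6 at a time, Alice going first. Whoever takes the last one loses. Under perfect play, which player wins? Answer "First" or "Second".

Second

Mark each pile size as W (mover wins) or L (mover loses):
i:   0  1  2  3  4  5  6  7  8  9 10 11 12 13 14 15 16 17 18 19 20 21 22 23 24 25 26
     W  L  W  L  W  L  W  W  L  W  L  W  L  W  W  L  W  L  W  L  W  W  L  W  L  W  L
Position 26 is L, so the second player wins.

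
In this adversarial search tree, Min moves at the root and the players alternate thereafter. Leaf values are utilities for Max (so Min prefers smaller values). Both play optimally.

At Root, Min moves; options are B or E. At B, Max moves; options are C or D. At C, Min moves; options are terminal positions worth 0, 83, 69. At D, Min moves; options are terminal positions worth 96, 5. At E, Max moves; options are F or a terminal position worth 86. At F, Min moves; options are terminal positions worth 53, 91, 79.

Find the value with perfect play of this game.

C (Min): min(0, 83, 69) = 0
D (Min): min(96, 5) = 5
B (Max): max(0, 5) = 5
F (Min): min(53, 91, 79) = 53
E (Max): max(53, 86) = 86
Root (Min): min(5, 86) = 5

5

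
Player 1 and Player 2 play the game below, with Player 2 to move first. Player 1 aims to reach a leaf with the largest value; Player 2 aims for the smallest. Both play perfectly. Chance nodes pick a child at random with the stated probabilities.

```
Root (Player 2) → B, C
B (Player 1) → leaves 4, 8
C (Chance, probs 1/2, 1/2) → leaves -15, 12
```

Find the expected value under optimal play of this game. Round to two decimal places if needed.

-1.5

B (Player 1): max(4, 8) = 8
C (Chance): 1/2·-15 + 1/2·12 = -1.5
Root (Player 2): min(8, -1.5) = -1.5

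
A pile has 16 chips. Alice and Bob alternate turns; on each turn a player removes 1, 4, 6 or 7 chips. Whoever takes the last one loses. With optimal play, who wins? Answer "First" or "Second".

Second

Mark each pile size as W (mover wins) or L (mover loses):
i:   0  1  2  3  4  5  6  7  8  9 10 11 12 13 14 15 16
     W  L  W  L  W  W  L  W  W  W  W  L  W  W  L  W  L
Position 16 is L, so the second player wins.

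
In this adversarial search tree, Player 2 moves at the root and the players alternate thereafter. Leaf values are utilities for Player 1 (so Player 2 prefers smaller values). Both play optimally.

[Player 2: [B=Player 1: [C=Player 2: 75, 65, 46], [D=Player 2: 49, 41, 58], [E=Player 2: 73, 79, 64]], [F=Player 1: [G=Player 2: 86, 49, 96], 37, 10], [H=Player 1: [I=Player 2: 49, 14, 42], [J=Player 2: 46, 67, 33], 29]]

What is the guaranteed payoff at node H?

33

I: min(49, 14, 42) = 14
J: min(46, 67, 33) = 33
H: max(14, 33, 29) = 33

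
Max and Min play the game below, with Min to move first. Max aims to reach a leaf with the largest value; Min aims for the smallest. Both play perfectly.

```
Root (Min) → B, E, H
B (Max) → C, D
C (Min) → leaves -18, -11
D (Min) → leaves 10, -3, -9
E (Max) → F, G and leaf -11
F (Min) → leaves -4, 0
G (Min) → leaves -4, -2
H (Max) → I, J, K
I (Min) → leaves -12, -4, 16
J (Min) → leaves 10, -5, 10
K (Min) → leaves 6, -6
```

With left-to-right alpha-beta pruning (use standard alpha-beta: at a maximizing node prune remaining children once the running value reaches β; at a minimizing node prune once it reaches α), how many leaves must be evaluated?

C [α=-∞,β=+∞]: v=-18
D [α=-18,β=+∞]: v=-9
B [α=-∞,β=+∞]: v=-9
F [α=-∞,β=-9]: v=-4
E [α=-∞,β=-9]: v=-4 after child 1 ≥ β → β-cutoff, skip 2
I [α=-∞,β=-9]: v=-12
J [α=-12,β=-9]: v=-5
H [α=-∞,β=-9]: v=-5 after child 2 ≥ β → β-cutoff, skip 1
Root [α=-∞,β=+∞]: v=-9
Leaves evaluated: 13 of 18.

13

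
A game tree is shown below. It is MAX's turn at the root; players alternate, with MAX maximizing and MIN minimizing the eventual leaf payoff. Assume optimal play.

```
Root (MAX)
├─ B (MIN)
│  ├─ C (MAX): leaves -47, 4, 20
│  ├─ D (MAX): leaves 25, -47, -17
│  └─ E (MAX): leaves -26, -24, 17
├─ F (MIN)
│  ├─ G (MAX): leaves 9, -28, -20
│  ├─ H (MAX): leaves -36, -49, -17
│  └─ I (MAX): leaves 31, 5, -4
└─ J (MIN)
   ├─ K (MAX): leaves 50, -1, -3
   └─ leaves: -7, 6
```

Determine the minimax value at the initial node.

17

C (MAX): max(-47, 4, 20) = 20
D (MAX): max(25, -47, -17) = 25
E (MAX): max(-26, -24, 17) = 17
B (MIN): min(20, 25, 17) = 17
G (MAX): max(9, -28, -20) = 9
H (MAX): max(-36, -49, -17) = -17
I (MAX): max(31, 5, -4) = 31
F (MIN): min(9, -17, 31) = -17
K (MAX): max(50, -1, -3) = 50
J (MIN): min(50, -7, 6) = -7
Root (MAX): max(17, -17, -7) = 17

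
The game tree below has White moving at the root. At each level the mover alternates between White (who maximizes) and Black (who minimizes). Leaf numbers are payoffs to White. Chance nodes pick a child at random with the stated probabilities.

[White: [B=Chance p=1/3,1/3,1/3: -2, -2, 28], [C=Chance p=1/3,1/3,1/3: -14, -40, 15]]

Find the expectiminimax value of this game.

B (Chance): 1/3·-2 + 1/3·-2 + 1/3·28 = 8
C (Chance): 1/3·-14 + 1/3·-40 + 1/3·15 = -13
Root (White): max(8, -13) = 8

8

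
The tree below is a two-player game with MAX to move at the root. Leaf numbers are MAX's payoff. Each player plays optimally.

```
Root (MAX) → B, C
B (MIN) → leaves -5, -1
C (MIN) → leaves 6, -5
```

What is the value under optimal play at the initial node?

B (MIN): min(-5, -1) = -5
C (MIN): min(6, -5) = -5
Root (MAX): max(-5, -5) = -5

-5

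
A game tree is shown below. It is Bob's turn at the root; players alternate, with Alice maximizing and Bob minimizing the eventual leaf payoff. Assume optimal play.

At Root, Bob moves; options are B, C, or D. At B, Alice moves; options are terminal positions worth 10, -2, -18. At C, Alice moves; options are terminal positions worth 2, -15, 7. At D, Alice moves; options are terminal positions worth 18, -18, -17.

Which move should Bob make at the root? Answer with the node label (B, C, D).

B (Alice): max(10, -2, -18) = 10
C (Alice): max(2, -15, 7) = 7
D (Alice): max(18, -18, -17) = 18
Root (Bob): min(10, 7, 18) = 7
Bob picks the child with the lowest value: C (value 7).

C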